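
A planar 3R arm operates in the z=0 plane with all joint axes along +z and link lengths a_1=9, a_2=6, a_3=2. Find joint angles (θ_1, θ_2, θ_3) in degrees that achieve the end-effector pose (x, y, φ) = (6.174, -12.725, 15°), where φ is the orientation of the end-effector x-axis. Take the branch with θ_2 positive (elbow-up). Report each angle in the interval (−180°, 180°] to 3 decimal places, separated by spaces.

wrist centre = target − a_3·(cos φ, sin φ) = (4.2421, -13.2426)
cos θ_2 = (193.3633−9²−6²)/(2·9·6) = 0.7071; θ_2 = 45.0032° (elbow-up)
β = atan2(-13.2426,4.2421) = -72.2377°; ψ = atan2(4.2429,13.2424) = 17.7655°
θ_1 = β − ψ = -90.0032°
θ_3 = φ − θ_1 − θ_2 = 60.0000° (wrapped to (-180°,180°])

-90.003 45.003 60.000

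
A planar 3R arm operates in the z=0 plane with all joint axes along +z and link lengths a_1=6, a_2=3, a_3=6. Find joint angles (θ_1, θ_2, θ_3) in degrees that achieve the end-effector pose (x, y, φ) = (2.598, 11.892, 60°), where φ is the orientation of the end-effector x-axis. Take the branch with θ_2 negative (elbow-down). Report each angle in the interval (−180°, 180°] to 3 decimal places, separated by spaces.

120.002 -90.006 30.004

wrist centre = target − a_3·(cos φ, sin φ) = (-0.4020, 6.6958)
cos θ_2 = (44.9960−6²−3²)/(2·6·3) = -0.0001; θ_2 = -90.0064° (elbow-down)
β = atan2(6.6958,-0.4020) = 93.4358°; ψ = atan2(-3.0000,5.9997) = -26.5663°
θ_1 = β − ψ = 120.0021°
θ_3 = φ − θ_1 − θ_2 = 30.0043° (wrapped to (-180°,180°])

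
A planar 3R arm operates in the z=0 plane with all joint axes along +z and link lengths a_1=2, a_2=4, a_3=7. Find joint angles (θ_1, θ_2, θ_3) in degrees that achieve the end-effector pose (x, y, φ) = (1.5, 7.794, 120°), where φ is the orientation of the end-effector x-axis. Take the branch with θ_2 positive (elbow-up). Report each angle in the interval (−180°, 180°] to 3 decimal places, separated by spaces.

wrist centre = target − a_3·(cos φ, sin φ) = (5.0000, 1.7318)
cos θ_2 = (27.9992−2²−4²)/(2·2·4) = 0.5000; θ_2 = 60.0033° (elbow-up)
β = atan2(1.7318,5.0000) = 19.1043°; ψ = atan2(3.4642,3.9998) = 40.8957°
θ_1 = β − ψ = -21.7915°
θ_3 = φ − θ_1 − θ_2 = 81.7882° (wrapped to (-180°,180°])

-21.791 60.003 81.788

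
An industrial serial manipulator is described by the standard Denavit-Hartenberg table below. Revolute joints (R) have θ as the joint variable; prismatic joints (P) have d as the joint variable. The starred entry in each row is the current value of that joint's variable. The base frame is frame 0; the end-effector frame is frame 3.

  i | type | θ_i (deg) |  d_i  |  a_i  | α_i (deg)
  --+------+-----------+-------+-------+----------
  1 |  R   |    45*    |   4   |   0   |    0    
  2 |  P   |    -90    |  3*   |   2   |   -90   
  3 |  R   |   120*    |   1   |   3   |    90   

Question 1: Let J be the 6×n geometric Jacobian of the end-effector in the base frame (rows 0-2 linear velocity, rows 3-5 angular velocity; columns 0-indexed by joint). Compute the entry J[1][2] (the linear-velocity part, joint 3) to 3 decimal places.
1.837

axis z_2 = (0.7071,0.7071,0.0000); lever o_n−o_2 = (-0.3536,1.7678,-2.5981)
cross product → J_v[:, 2] = (-1.8371,1.8371,1.5000)
J_ω[:, 2] = z_2
entry J[1][2] = 1.8371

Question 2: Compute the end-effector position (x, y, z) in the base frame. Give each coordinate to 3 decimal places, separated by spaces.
1.061 0.354 4.402

after link 1: o_1 = (0.0000, 0.0000, 4.0000)
after link 2: o_2 = (1.4142, -1.4142, 7.0000)
after link 3: o_3 = (1.0607, 0.3536, 4.4019)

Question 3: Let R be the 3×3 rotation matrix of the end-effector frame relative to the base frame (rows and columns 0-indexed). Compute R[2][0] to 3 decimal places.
End-effector x-axis (col 0 of R) = (-0.3536,0.3536,-0.8660)
R[2][0] = -0.8660

-0.866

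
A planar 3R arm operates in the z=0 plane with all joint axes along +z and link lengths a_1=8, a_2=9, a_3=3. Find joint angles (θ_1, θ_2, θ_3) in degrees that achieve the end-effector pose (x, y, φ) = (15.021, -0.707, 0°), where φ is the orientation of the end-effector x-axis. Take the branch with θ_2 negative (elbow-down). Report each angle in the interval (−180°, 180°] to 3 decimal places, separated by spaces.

45.000 -89.998 44.999

wrist centre = target − a_3·(cos φ, sin φ) = (12.0210, -0.7070)
cos θ_2 = (145.0043−8²−9²)/(2·8·9) = 0.0000; θ_2 = -89.9983° (elbow-down)
β = atan2(-0.7070,12.0210) = -3.3659°; ψ = atan2(-9.0000,8.0003) = -48.3655°
θ_1 = β − ψ = 44.9996°
θ_3 = φ − θ_1 − θ_2 = 44.9987° (wrapped to (-180°,180°])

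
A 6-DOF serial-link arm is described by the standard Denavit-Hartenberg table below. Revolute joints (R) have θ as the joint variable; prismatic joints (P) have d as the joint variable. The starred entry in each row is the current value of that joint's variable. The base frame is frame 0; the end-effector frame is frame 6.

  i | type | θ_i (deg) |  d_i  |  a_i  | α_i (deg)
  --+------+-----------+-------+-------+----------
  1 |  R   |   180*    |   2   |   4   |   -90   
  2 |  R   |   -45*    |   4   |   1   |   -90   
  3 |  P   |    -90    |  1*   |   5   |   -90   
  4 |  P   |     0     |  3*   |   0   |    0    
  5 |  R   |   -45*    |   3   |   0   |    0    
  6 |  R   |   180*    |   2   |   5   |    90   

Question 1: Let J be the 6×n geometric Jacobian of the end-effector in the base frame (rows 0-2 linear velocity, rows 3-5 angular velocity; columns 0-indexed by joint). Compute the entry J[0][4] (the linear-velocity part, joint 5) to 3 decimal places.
-2.500

axis z_4 = (-0.7071,0.0000,0.7071); lever o_n−o_4 = (-1.0355,3.5355,6.0355)
cross product → J_v[:, 4] = (-2.5000,3.5355,-2.5000)
J_ω[:, 4] = z_4
entry J[0][4] = -2.5000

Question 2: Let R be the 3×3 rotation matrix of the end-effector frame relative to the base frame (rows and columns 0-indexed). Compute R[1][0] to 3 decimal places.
0.707

End-effector x-axis (col 0 of R) = (0.5000,0.7071,0.5000)
R[1][0] = 0.7071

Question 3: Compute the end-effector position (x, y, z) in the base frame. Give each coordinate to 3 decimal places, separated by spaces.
-8.571 -5.464 10.157

after link 1: o_1 = (-4.0000, 0.0000, 2.0000)
after link 2: o_2 = (-4.7071, -4.0000, 2.7071)
after link 3: o_3 = (-5.4142, -9.0000, 2.0000)
after link 4: o_4 = (-7.5355, -9.0000, 4.1213)
after link 5: o_5 = (-9.6569, -9.0000, 6.2426)
after link 6: o_6 = (-8.5711, -5.4645, 10.1569)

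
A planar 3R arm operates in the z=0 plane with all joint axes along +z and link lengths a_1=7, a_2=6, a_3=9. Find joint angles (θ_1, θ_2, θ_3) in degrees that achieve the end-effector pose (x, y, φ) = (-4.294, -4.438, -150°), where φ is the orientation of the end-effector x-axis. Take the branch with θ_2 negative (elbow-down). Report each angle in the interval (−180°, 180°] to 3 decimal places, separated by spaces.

59.997 -149.998 -59.999

wrist centre = target − a_3·(cos φ, sin φ) = (3.5002, 0.0620)
cos θ_2 = (12.2554−7²−6²)/(2·7·6) = -0.8660; θ_2 = -149.9978° (elbow-down)
β = atan2(0.0620,3.5002) = 1.0148°; ψ = atan2(-3.0002,1.8040) = -58.9823°
θ_1 = β − ψ = 59.9971°
θ_3 = φ − θ_1 − θ_2 = -59.9992° (wrapped to (-180°,180°])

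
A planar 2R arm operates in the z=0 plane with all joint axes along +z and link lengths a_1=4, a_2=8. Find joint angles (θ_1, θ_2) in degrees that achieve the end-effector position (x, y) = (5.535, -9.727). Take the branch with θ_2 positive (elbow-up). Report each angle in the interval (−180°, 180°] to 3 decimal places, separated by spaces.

cos θ_2 = (125.2508−4²−8²)/(2·4·8) = 0.7070; θ_2 = 45.0052° (elbow-up)
β = atan2(-9.7270,5.5350) = -60.3586°; ψ = atan2(5.6574,9.6563) = 30.3648°
θ_1 = β − ψ = -90.7234°

-90.723 45.005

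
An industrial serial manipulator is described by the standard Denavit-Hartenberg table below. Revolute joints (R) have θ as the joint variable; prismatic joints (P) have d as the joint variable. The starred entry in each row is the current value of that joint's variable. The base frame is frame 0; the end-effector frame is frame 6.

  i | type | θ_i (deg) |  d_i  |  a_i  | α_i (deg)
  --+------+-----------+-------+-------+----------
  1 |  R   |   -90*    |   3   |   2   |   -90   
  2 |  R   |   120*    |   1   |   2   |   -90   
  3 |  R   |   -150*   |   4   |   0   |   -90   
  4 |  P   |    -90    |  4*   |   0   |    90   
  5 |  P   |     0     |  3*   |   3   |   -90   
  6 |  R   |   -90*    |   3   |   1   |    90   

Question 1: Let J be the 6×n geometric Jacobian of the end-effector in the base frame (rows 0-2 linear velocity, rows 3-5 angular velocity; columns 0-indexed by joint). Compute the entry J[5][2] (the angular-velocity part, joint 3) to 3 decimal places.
axis z_2 = (-0.0000,0.8660,0.5000); lever o_n−o_2 = (4.0622,9.5442,-2.5311)
cross product → J_v[:, 2] = (-6.9641,2.0311,-3.5179)
J_ω[:, 2] = z_2
entry J[5][2] = 0.5000

0.500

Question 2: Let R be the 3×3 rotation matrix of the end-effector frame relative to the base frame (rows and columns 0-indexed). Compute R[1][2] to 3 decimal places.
-0.866

End-effector z-axis (col 2 of R) = (0.0000,-0.8660,-0.5000)
R[1][2] = -0.8660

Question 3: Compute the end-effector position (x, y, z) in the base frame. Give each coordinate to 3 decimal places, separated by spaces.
after link 1: o_1 = (0.0000, -2.0000, 3.0000)
after link 2: o_2 = (1.0000, -1.0000, 1.2679)
after link 3: o_3 = (1.0000, 2.4641, 3.2679)
after link 4: o_4 = (4.4641, 3.4641, 1.5359)
after link 5: o_5 = (2.9641, 7.3612, 0.7859)
after link 6: o_6 = (5.0622, 8.5442, -1.2631)

5.062 8.544 -1.263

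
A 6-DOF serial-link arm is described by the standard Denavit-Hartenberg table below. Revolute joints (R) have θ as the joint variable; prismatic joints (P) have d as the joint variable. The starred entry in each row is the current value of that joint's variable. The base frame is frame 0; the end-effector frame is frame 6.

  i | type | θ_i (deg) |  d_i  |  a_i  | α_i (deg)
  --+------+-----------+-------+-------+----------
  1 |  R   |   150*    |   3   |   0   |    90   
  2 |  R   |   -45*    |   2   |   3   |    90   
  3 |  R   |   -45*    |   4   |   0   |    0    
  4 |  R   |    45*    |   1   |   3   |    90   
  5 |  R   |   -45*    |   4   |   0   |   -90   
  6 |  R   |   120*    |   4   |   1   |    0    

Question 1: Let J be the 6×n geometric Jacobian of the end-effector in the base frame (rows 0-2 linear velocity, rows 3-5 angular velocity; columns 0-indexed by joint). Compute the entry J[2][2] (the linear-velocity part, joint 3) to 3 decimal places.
-2.216

axis z_2 = (0.6124,-0.3536,-0.7071); lever o_n−o_2 = (0.0908,-3.6712,-9.6569)
cross product → J_v[:, 2] = (0.8183,5.8494,-2.2161)
J_ω[:, 2] = z_2
entry J[2][2] = -2.2161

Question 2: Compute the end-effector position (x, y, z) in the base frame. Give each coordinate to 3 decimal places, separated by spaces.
-0.746 -0.878 -8.778

after link 1: o_1 = (0.0000, 0.0000, 3.0000)
after link 2: o_2 = (-0.8371, 2.7927, 0.8787)
after link 3: o_3 = (1.6124, 1.3785, -1.9497)
after link 4: o_4 = (0.3876, 2.0856, -4.7782)
after link 5: o_5 = (-1.6124, -1.3785, -4.7782)
after link 6: o_6 = (-0.7463, -0.8785, -8.7782)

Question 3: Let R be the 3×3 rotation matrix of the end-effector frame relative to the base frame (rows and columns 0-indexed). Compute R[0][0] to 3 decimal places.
End-effector x-axis (col 0 of R) = (0.8660,0.5000,0.0000)
R[0][0] = 0.8660

0.866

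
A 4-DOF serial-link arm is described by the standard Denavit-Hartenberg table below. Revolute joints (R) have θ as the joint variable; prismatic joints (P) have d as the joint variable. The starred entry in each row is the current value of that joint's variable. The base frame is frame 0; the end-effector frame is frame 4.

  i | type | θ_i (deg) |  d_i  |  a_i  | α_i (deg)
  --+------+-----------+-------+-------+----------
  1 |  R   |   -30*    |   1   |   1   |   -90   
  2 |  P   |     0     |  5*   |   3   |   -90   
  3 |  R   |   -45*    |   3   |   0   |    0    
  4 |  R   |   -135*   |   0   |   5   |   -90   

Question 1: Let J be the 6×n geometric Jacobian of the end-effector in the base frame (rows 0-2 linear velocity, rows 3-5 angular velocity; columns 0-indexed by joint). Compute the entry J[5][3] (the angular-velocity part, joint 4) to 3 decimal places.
-1.000

axis z_3 = (0.0000,0.0000,-1.0000); lever o_n−o_3 = (-4.3301,2.5000,0.0000)
cross product → J_v[:, 3] = (2.5000,4.3301,0.0000)
J_ω[:, 3] = z_3
entry J[5][3] = -1.0000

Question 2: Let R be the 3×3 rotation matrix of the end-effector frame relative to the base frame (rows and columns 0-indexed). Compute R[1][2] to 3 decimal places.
0.866

End-effector z-axis (col 2 of R) = (0.5000,0.8660,0.0000)
R[1][2] = 0.8660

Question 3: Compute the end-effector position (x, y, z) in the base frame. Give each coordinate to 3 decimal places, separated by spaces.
1.634 4.830 -2.000

after link 1: o_1 = (0.8660, -0.5000, 1.0000)
after link 2: o_2 = (5.9641, 2.3301, 1.0000)
after link 3: o_3 = (5.9641, 2.3301, -2.0000)
after link 4: o_4 = (1.6340, 4.8301, -2.0000)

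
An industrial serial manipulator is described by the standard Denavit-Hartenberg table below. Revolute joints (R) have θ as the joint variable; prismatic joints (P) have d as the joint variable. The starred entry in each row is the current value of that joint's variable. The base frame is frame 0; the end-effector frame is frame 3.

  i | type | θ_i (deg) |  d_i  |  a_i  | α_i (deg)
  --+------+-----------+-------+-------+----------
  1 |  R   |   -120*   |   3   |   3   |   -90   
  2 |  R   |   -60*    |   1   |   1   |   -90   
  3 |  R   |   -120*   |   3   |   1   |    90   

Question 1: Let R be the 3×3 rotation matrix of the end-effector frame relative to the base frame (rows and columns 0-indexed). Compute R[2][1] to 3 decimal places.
End-effector y-axis (col 1 of R) = (-0.4330,-0.7500,-0.5000)
R[2][1] = -0.5000

-0.500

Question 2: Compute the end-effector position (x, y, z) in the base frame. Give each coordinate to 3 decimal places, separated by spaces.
-1.308 -5.998 1.933

after link 1: o_1 = (-1.5000, -2.5981, 3.0000)
after link 2: o_2 = (-0.8840, -3.5311, 3.8660)
after link 3: o_3 = (-1.3080, -5.9976, 1.9330)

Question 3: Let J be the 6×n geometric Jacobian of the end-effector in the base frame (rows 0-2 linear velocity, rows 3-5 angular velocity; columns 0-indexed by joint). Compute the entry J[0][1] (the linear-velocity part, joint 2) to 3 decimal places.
0.533

axis z_1 = (0.8660,-0.5000,0.0000); lever o_n−o_1 = (0.1920,-3.3995,-1.0670)
cross product → J_v[:, 1] = (0.5335,0.9240,-2.8481)
J_ω[:, 1] = z_1
entry J[0][1] = 0.5335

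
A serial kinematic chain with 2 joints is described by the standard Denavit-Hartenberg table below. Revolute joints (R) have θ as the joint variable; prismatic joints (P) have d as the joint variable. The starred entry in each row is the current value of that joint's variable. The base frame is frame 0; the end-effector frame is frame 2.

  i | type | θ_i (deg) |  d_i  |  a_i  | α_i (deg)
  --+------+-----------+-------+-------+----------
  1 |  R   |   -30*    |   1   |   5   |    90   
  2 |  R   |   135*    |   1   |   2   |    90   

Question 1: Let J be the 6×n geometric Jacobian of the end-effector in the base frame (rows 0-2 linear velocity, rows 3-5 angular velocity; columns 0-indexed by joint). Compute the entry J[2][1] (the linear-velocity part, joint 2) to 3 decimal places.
axis z_1 = (-0.5000,-0.8660,0.0000); lever o_n−o_1 = (-1.7247,-0.1589,1.4142)
cross product → J_v[:, 1] = (-1.2247,0.7071,-1.4142)
J_ω[:, 1] = z_1
entry J[2][1] = -1.4142

-1.414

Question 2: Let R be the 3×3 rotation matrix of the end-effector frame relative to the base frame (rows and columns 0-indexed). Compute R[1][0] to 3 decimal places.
0.354

End-effector x-axis (col 0 of R) = (-0.6124,0.3536,0.7071)
R[1][0] = 0.3536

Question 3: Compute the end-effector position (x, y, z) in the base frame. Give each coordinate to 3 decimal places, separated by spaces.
2.605 -2.659 2.414

after link 1: o_1 = (4.3301, -2.5000, 1.0000)
after link 2: o_2 = (2.6054, -2.6589, 2.4142)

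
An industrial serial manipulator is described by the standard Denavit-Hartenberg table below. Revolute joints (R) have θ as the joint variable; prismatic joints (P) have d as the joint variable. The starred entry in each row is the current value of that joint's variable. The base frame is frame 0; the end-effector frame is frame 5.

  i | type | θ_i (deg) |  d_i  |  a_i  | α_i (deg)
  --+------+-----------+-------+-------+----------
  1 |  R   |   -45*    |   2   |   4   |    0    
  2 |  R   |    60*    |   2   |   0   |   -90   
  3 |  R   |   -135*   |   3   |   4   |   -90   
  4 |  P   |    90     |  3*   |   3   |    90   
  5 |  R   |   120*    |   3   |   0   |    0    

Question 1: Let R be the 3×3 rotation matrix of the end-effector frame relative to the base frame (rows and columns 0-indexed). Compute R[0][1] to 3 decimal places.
End-effector y-axis (col 1 of R) = (-0.5657,0.7450,-0.3536)
R[0][1] = -0.5657

-0.566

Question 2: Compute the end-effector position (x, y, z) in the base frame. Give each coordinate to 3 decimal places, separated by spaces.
after link 1: o_1 = (2.8284, -2.8284, 2.0000)
after link 2: o_2 = (2.8284, -2.8284, 4.0000)
after link 3: o_3 = (-0.6801, -0.6627, 6.8284)
after link 4: o_4 = (2.1454, -3.0114, 8.9497)
after link 5: o_5 = (0.0964, -3.5605, 11.0711)

0.096 -3.560 11.071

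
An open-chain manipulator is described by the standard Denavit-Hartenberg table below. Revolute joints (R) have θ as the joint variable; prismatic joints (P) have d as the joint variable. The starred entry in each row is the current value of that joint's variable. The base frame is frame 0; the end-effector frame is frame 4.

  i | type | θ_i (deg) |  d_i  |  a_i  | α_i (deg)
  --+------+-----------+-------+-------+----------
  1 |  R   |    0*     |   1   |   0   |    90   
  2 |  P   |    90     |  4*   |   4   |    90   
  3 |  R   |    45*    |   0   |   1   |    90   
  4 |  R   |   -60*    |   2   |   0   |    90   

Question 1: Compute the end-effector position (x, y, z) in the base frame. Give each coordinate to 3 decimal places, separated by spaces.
after link 1: o_1 = (0.0000, 0.0000, 1.0000)
after link 2: o_2 = (0.0000, -4.0000, 5.0000)
after link 3: o_3 = (0.0000, -4.7071, 5.7071)
after link 4: o_4 = (0.0000, -3.2929, 7.1213)

0.000 -3.293 7.121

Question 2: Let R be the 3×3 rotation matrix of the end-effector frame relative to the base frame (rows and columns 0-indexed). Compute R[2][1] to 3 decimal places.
End-effector y-axis (col 1 of R) = (0.0000,0.7071,0.7071)
R[2][1] = 0.7071

0.707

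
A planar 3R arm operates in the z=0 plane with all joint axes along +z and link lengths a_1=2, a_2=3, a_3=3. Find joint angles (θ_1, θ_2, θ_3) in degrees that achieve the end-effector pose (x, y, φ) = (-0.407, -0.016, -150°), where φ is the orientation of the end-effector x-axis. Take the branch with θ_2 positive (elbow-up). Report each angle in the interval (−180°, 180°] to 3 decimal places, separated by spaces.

wrist centre = target − a_3·(cos φ, sin φ) = (2.1911, 1.4840)
cos θ_2 = (7.0031−2²−3²)/(2·2·3) = -0.4997; θ_2 = 119.9831° (elbow-up)
β = atan2(1.4840,2.1911) = 34.1095°; ψ = atan2(2.5985,0.5008) = 79.0921°
θ_1 = β − ψ = -44.9826°
θ_3 = φ − θ_1 − θ_2 = 134.9995° (wrapped to (-180°,180°])

-44.983 119.983 135.000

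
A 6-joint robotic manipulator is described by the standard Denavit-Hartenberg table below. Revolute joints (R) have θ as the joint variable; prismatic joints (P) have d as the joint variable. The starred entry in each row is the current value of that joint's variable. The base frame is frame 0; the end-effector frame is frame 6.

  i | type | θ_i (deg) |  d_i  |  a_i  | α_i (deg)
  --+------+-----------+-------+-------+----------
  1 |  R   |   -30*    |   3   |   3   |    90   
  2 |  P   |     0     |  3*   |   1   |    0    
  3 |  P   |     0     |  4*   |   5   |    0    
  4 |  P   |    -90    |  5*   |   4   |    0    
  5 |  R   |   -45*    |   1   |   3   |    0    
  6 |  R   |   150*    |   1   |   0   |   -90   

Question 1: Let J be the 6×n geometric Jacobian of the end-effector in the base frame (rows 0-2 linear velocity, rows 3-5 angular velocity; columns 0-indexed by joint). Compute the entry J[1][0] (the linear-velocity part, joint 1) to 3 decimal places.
axis z_0 = ẑ; lever o_n−o_0 = (-1.0429,-15.5637,-3.1213)
cross product → J_v[:, 0] = (15.5637,-1.0429,0.0000)
J_ω[:, 0] = z_0
entry J[1][0] = -1.0429

-1.043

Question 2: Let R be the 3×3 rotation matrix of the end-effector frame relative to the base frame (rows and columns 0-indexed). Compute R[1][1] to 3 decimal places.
End-effector y-axis (col 1 of R) = (0.5000,0.8660,-0.0000)
R[1][1] = 0.8660

0.866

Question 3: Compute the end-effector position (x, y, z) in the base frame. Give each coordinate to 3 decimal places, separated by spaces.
after link 1: o_1 = (2.5981, -1.5000, 3.0000)
after link 2: o_2 = (1.9641, -4.5981, 3.0000)
after link 3: o_3 = (4.2942, -10.5622, 3.0000)
after link 4: o_4 = (1.7942, -14.8923, -1.0000)
after link 5: o_5 = (-0.5429, -14.6977, -3.1213)
after link 6: o_6 = (-1.0429, -15.5637, -3.1213)

-1.043 -15.564 -3.121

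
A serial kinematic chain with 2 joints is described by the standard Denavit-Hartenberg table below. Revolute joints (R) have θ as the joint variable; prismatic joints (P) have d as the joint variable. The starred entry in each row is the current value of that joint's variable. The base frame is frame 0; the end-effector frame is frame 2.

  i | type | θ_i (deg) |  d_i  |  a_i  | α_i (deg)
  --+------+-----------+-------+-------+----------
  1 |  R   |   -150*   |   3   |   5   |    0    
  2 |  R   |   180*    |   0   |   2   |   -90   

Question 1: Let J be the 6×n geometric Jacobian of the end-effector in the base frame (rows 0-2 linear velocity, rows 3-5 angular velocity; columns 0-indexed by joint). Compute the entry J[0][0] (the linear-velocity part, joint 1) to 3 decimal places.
1.500

axis z_0 = ẑ; lever o_n−o_0 = (-2.5981,-1.5000,3.0000)
cross product → J_v[:, 0] = (1.5000,-2.5981,0.0000)
J_ω[:, 0] = z_0
entry J[0][0] = 1.5000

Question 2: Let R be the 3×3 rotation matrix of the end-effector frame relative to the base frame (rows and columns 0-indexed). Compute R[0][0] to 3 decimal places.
End-effector x-axis (col 0 of R) = (0.8660,0.5000,0.0000)
R[0][0] = 0.8660

0.866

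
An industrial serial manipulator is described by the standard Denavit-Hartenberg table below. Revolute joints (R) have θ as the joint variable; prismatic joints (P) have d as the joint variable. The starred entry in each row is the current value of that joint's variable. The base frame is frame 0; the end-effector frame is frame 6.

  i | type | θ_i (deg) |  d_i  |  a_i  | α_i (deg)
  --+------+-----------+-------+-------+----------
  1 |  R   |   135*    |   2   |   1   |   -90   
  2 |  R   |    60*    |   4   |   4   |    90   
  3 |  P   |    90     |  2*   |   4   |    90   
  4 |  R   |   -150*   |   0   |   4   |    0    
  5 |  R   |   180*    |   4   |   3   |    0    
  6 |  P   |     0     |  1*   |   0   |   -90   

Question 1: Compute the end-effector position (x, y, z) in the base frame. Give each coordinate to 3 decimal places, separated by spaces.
-9.852 -0.237 -5.044

after link 1: o_1 = (-0.7071, 0.7071, 2.0000)
after link 2: o_2 = (-4.9497, -0.7071, -1.4641)
after link 3: o_3 = (-9.0029, -2.3108, -0.4641)
after link 4: o_4 = (-5.3287, -1.0860, -1.4641)
after link 5: o_5 = (-9.4986, -0.5904, -4.1782)
after link 6: o_6 = (-9.8521, -0.2368, -5.0442)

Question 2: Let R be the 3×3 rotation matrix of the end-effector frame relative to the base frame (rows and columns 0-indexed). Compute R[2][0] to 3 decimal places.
0.250

End-effector x-axis (col 0 of R) = (-0.9186,-0.3062,0.2500)
R[2][0] = 0.2500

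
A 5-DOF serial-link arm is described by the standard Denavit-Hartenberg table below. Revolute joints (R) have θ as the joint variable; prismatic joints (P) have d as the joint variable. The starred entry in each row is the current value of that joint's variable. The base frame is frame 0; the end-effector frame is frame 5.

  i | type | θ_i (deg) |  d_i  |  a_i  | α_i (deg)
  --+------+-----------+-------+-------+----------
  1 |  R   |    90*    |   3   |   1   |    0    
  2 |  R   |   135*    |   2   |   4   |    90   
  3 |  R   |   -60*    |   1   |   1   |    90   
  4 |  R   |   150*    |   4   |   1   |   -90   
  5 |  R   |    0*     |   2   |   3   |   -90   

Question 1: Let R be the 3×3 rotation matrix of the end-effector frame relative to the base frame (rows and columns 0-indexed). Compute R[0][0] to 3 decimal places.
End-effector x-axis (col 0 of R) = (-0.0474,0.6597,0.7500)
R[0][0] = -0.0474

-0.047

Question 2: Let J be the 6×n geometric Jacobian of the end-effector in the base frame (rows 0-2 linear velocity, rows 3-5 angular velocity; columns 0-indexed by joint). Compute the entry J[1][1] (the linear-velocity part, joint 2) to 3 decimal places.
-0.051

axis z_1 = (0.0000,0.0000,1.0000); lever o_n−o_1 = (-0.0508,1.7424,3.0000)
cross product → J_v[:, 1] = (-1.7424,-0.0508,0.0000)
J_ω[:, 1] = z_1
entry J[1][1] = -0.0508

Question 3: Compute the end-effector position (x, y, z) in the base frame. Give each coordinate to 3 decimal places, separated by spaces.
-0.051 2.742 6.000

after link 1: o_1 = (0.0000, 1.0000, 3.0000)
after link 2: o_2 = (-2.8284, -1.8284, 5.0000)
after link 3: o_3 = (-3.8891, -1.4749, 4.1340)
after link 4: o_4 = (-1.4870, 1.6344, 2.8840)
after link 5: o_5 = (-0.0508, 2.7424, 6.0000)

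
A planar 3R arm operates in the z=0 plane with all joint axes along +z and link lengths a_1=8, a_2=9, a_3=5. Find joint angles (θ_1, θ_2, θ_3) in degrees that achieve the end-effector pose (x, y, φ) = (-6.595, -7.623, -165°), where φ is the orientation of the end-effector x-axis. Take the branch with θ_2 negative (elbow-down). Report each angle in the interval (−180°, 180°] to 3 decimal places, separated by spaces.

wrist centre = target − a_3·(cos φ, sin φ) = (-1.7654, -6.3289)
cos θ_2 = (43.1716−8²−9²)/(2·8·9) = -0.7071; θ_2 = -135.0028° (elbow-down)
β = atan2(-6.3289,-1.7654) = -105.5858°; ψ = atan2(-6.3636,1.6357) = -75.5847°
θ_1 = β − ψ = -30.0011°
θ_3 = φ − θ_1 − θ_2 = 0.0040° (wrapped to (-180°,180°])

-30.001 -135.003 0.004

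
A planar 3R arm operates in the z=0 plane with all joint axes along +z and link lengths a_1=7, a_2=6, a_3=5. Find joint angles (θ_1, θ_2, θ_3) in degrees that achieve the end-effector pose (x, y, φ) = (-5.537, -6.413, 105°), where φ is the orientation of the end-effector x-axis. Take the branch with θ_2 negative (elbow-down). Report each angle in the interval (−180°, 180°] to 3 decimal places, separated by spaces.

-90.002 -44.998 -120.000

wrist centre = target − a_3·(cos φ, sin φ) = (-4.2429, -11.2426)
cos θ_2 = (144.3990−7²−6²)/(2·7·6) = 0.7071; θ_2 = -44.9981° (elbow-down)
β = atan2(-11.2426,-4.2429) = -110.6762°; ψ = atan2(-4.2425,11.2428) = -20.6742°
θ_1 = β − ψ = -90.0021°
θ_3 = φ − θ_1 − θ_2 = -119.9998° (wrapped to (-180°,180°])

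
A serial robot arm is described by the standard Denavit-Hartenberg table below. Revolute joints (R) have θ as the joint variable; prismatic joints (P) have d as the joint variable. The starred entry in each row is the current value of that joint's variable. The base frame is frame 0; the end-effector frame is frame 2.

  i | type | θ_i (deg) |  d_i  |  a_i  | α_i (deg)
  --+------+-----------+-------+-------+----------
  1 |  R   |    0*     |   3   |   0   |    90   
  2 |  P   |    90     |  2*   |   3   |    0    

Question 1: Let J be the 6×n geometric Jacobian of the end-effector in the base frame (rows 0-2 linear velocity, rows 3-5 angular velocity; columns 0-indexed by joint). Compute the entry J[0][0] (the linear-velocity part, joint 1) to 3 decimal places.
2.000

axis z_0 = ẑ; lever o_n−o_0 = (0.0000,-2.0000,6.0000)
cross product → J_v[:, 0] = (2.0000,0.0000,-0.0000)
J_ω[:, 0] = z_0
entry J[0][0] = 2.0000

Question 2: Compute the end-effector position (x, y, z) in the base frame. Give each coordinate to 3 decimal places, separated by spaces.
0.000 -2.000 6.000

after link 1: o_1 = (0.0000, 0.0000, 3.0000)
after link 2: o_2 = (0.0000, -2.0000, 6.0000)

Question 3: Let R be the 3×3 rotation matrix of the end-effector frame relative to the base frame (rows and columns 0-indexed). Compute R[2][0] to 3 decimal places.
1.000

End-effector x-axis (col 0 of R) = (0.0000,0.0000,1.0000)
R[2][0] = 1.0000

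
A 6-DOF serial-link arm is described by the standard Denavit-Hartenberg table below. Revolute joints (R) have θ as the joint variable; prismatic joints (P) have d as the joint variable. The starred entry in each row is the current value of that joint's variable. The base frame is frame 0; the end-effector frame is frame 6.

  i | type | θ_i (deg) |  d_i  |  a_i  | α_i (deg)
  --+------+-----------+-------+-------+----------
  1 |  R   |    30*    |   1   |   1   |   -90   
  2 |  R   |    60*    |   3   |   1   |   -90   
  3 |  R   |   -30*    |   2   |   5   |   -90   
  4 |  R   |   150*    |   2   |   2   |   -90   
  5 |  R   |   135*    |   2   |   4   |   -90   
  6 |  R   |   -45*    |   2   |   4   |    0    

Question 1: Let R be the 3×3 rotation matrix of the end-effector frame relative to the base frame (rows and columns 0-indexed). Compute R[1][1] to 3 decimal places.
End-effector y-axis (col 1 of R) = (0.0453,0.9803,-0.1922)
R[1][1] = 0.9803

0.980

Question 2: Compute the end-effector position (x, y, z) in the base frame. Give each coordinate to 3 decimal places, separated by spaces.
-6.564 4.703 -8.100

after link 1: o_1 = (0.8660, 0.5000, 1.0000)
after link 2: o_2 = (-0.2010, 3.3481, 0.1340)
after link 3: o_3 = (-1.0760, 5.7296, -4.6160)
after link 4: o_4 = (0.7566, 3.7877, -3.6830)
after link 5: o_5 = (-3.2591, 5.1345, -5.1185)
after link 6: o_6 = (-6.5642, 4.7027, -8.1001)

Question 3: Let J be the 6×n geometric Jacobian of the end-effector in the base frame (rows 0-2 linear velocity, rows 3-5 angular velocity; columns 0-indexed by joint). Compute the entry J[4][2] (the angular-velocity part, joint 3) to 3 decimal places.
axis z_2 = (-0.7500,-0.4330,-0.5000); lever o_n−o_2 = (-6.3632,1.3546,-8.2341)
cross product → J_v[:, 2] = (4.2428,-2.9940,-3.7713)
J_ω[:, 2] = z_2
entry J[4][2] = -0.4330

-0.433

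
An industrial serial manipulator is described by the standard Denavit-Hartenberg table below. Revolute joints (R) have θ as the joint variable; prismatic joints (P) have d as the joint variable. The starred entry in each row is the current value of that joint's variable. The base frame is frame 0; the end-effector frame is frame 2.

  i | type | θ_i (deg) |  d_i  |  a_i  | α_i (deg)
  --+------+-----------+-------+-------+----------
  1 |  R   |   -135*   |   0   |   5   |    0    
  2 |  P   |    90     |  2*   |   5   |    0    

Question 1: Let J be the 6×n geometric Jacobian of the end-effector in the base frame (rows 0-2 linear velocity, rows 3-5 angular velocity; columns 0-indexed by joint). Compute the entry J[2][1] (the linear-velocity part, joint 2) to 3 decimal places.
prismatic axis z_1 = (0.0000,0.0000,1.0000)
J_v[:, 1] = z_1; J_ω[:, 1] = (0,0,0)
entry J[2][1] = 1.0000

1.000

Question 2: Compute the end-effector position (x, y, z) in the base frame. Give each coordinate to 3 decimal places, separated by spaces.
0.000 -7.071 2.000

after link 1: o_1 = (-3.5355, -3.5355, 0.0000)
after link 2: o_2 = (0.0000, -7.0711, 2.0000)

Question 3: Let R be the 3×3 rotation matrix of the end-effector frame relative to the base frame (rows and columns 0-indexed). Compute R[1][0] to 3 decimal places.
-0.707

End-effector x-axis (col 0 of R) = (0.7071,-0.7071,0.0000)
R[1][0] = -0.7071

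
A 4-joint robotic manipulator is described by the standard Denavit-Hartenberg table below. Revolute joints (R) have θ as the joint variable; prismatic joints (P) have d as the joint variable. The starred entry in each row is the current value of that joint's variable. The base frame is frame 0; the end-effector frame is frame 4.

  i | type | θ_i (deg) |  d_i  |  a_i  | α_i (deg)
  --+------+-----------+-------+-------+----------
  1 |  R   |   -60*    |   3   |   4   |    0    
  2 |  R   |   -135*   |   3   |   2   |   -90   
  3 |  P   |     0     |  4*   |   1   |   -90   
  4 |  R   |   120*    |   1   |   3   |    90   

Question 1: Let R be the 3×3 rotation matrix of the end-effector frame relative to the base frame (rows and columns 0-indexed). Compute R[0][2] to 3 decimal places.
-0.707

End-effector z-axis (col 2 of R) = (-0.7071,0.7071,-0.0000)
R[0][2] = -0.7071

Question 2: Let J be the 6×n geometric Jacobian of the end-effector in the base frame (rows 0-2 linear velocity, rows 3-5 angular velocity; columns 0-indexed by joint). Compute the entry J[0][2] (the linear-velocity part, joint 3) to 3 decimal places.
prismatic axis z_2 = (-0.2588,-0.9659,0.0000)
J_v[:, 2] = z_2; J_ω[:, 2] = (0,0,0)
entry J[0][2] = -0.2588

-0.259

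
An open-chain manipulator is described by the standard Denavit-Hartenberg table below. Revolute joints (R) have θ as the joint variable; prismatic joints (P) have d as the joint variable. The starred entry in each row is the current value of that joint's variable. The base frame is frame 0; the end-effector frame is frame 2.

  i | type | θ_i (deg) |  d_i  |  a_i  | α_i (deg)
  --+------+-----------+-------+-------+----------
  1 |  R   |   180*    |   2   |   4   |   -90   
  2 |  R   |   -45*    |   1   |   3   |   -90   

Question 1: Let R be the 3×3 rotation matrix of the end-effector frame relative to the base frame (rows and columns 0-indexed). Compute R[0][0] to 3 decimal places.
End-effector x-axis (col 0 of R) = (-0.7071,0.0000,0.7071)
R[0][0] = -0.7071

-0.707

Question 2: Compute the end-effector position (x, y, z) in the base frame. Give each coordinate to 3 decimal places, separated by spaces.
after link 1: o_1 = (-4.0000, 0.0000, 2.0000)
after link 2: o_2 = (-6.1213, -1.0000, 4.1213)

-6.121 -1.000 4.121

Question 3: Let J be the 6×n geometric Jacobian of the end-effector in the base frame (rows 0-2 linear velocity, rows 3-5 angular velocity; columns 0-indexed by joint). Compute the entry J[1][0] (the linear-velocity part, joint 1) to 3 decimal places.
-6.121

axis z_0 = ẑ; lever o_n−o_0 = (-6.1213,-1.0000,4.1213)
cross product → J_v[:, 0] = (1.0000,-6.1213,0.0000)
J_ω[:, 0] = z_0
entry J[1][0] = -6.1213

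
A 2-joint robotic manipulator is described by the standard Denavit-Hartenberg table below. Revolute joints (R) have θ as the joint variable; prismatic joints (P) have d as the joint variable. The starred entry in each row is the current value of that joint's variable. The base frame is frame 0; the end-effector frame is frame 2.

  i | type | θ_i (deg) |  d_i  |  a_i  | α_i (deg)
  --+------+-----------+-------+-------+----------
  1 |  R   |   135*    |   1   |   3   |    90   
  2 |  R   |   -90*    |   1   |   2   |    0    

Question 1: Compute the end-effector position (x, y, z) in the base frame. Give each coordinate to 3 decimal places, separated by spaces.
-1.414 2.828 -1.000

after link 1: o_1 = (-2.1213, 2.1213, 1.0000)
after link 2: o_2 = (-1.4142, 2.8284, -1.0000)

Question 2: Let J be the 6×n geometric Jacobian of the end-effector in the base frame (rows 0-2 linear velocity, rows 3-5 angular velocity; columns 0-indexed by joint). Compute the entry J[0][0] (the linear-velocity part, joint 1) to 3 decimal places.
axis z_0 = ẑ; lever o_n−o_0 = (-1.4142,2.8284,-1.0000)
cross product → J_v[:, 0] = (-2.8284,-1.4142,0.0000)
J_ω[:, 0] = z_0
entry J[0][0] = -2.8284

-2.828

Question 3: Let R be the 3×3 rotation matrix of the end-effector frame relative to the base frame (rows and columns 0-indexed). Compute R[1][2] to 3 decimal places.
End-effector z-axis (col 2 of R) = (0.7071,0.7071,0.0000)
R[1][2] = 0.7071

0.707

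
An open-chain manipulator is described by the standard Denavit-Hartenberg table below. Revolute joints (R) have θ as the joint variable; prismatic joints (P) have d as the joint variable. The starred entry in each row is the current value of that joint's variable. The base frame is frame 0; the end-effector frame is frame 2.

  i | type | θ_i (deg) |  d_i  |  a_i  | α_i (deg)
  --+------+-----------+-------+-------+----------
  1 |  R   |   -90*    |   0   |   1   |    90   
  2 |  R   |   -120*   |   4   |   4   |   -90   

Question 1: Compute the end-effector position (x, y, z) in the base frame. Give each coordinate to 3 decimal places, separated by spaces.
-4.000 1.000 -3.464

after link 1: o_1 = (0.0000, -1.0000, 0.0000)
after link 2: o_2 = (-4.0000, 1.0000, -3.4641)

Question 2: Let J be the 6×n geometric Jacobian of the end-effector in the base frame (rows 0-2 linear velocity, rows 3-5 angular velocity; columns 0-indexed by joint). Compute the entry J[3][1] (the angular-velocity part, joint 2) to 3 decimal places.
-1.000

axis z_1 = (-1.0000,-0.0000,0.0000); lever o_n−o_1 = (-4.0000,2.0000,-3.4641)
cross product → J_v[:, 1] = (0.0000,-3.4641,-2.0000)
J_ω[:, 1] = z_1
entry J[3][1] = -1.0000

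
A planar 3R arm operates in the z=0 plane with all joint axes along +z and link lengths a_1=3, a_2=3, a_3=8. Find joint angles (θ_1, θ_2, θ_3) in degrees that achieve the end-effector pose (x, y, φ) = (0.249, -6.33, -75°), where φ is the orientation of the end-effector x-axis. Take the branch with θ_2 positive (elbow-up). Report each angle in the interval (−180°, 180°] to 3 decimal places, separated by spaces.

75.003 135.006 74.991

wrist centre = target − a_3·(cos φ, sin φ) = (-1.8216, 1.3974)
cos θ_2 = (5.2708−3²−3²)/(2·3·3) = -0.7072; θ_2 = 135.0058° (elbow-up)
β = atan2(1.3974,-1.8216) = 142.5063°; ψ = atan2(2.1211,0.8785) = 67.5029°
θ_1 = β − ψ = 75.0034°
θ_3 = φ − θ_1 − θ_2 = 74.9908° (wrapped to (-180°,180°])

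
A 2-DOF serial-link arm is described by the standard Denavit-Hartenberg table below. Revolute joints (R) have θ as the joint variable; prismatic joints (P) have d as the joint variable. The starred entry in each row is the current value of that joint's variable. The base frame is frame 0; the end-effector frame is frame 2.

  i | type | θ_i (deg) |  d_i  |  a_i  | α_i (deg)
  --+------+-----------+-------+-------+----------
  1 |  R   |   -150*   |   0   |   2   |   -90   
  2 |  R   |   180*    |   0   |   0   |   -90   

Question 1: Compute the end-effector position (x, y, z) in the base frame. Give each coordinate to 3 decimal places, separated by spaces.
-1.732 -1.000 0.000

after link 1: o_1 = (-1.7321, -1.0000, 0.0000)
after link 2: o_2 = (-1.7321, -1.0000, 0.0000)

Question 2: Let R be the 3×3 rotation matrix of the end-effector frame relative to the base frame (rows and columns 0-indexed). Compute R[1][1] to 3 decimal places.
0.866

End-effector y-axis (col 1 of R) = (-0.5000,0.8660,0.0000)
R[1][1] = 0.8660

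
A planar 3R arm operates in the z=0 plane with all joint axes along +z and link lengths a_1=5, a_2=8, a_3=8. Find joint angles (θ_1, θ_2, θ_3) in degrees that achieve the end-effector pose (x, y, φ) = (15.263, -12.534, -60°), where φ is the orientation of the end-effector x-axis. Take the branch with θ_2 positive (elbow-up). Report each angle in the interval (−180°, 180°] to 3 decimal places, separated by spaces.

wrist centre = target − a_3·(cos φ, sin φ) = (11.2630, -5.6058)
cos θ_2 = (158.2801−5²−8²)/(2·5·8) = 0.8660; θ_2 = 30.0027° (elbow-up)
β = atan2(-5.6058,11.2630) = -26.4604°; ψ = atan2(4.0003,11.9280) = 18.5400°
θ_1 = β − ψ = -45.0004°
θ_3 = φ − θ_1 − θ_2 = -45.0023° (wrapped to (-180°,180°])

-45.000 30.003 -45.002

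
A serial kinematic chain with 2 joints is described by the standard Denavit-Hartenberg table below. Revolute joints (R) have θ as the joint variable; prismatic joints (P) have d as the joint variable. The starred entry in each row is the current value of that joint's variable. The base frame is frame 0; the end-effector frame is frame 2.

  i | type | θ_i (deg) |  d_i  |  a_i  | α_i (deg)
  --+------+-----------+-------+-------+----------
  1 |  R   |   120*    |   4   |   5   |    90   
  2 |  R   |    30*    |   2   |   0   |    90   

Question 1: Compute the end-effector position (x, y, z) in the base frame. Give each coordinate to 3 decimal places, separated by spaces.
after link 1: o_1 = (-2.5000, 4.3301, 4.0000)
after link 2: o_2 = (-0.7679, 5.3301, 4.0000)

-0.768 5.330 4.000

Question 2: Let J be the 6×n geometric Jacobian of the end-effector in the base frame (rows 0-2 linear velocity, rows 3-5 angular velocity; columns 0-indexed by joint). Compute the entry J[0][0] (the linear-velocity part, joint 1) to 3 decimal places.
-5.330

axis z_0 = ẑ; lever o_n−o_0 = (-0.7679,5.3301,4.0000)
cross product → J_v[:, 0] = (-5.3301,-0.7679,0.0000)
J_ω[:, 0] = z_0
entry J[0][0] = -5.3301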